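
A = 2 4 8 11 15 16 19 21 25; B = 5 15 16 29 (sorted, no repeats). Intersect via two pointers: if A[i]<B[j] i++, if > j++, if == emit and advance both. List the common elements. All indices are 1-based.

[i=1,j=1] 2<5 → i++
[i=2,j=1] 4<5 → i++
[i=3,j=1] 8>5 → j++
[i=3,j=2] 8<15 → i++
[i=4,j=2] 11<15 → i++
[i=5,j=2] 15==15 emit → i++,j++
[i=6,j=3] 16==16 emit → i++,j++
[i=7,j=4] 19<29 → i++
[i=8,j=4] 21<29 → i++
[i=9,j=4] 25<29 → i++

intersection = [15, 16]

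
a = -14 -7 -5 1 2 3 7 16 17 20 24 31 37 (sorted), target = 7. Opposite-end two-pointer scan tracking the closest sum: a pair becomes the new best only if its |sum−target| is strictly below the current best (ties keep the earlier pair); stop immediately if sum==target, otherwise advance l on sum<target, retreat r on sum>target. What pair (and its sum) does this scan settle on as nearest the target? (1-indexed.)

l=1 r=13: -14+37=23 d=16 *, r--
l=1 r=12: -14+31=17 d=10 *, r--
l=1 r=11: -14+24=10 d=3 *, r--
l=1 r=10: -14+20=6 d=1 *, l++
l=2 r=10: -7+20=13 d=6, r--
l=2 r=9: -7+17=10 d=3, r--
l=2 r=8: -7+16=9 d=2, r--
l=2 r=7: -7+7=0 d=7, l++
l=3 r=7: -5+7=2 d=5, l++
l=4 r=7: 1+7=8 d=1, r--
l=4 r=6: 1+3=4 d=3, l++
l=5 r=6: 2+3=5 d=2, l++

pair (-14, 20) with sum 6 (|Δ|=1)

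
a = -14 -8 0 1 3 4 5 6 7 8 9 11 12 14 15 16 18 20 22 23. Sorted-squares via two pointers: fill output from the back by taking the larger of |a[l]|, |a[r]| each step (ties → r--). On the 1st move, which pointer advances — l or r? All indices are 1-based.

r

l=1 r=20: |-14|<=|23| out[20]=529, r--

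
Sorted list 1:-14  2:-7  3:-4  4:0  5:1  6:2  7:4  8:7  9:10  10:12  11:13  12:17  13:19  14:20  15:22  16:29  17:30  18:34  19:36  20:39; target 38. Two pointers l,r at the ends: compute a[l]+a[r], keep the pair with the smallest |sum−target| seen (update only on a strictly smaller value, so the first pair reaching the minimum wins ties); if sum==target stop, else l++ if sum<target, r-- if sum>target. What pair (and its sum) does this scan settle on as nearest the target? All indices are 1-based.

[1,20] -14+39=25 d=13 * → l++
[2,20] -7+39=32 d=6 * → l++
[3,20] -4+39=35 d=3 * → l++
[4,20] 0+39=39 d=1 * → r--
[4,19] 0+36=36 d=2 → l++
[5,19] 1+36=37 d=1 → l++
[6,19] 2+36=38 d=0 * → stop

pair (2, 36) with sum 38 (|Δ|=0)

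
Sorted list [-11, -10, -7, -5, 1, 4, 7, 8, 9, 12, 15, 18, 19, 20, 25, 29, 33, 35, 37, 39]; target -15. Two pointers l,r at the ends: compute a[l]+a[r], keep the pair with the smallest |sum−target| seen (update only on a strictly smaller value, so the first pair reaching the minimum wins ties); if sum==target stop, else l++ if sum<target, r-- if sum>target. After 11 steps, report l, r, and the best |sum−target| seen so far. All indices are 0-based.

[0,19] -11+39=28 d=43 * → r--
[0,18] -11+37=26 d=41 * → r--
[0,17] -11+35=24 d=39 * → r--
[0,16] -11+33=22 d=37 * → r--
[0,15] -11+29=18 d=33 * → r--
[0,14] -11+25=14 d=29 * → r--
[0,13] -11+20=9 d=24 * → r--
[0,12] -11+19=8 d=23 * → r--
[0,11] -11+18=7 d=22 * → r--
[0,10] -11+15=4 d=19 * → r--
[0,9] -11+12=1 d=16 * → r--

l=0, r=8, best |Δ|=16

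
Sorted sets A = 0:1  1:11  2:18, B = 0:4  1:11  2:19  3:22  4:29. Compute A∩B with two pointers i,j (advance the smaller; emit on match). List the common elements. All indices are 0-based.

intersection = [11]

i=0 j=0: 1<4, i++
i=1 j=0: 11>4, j++
i=1 j=1: 11==11 emit, i++,j++
i=2 j=2: 18<19, i++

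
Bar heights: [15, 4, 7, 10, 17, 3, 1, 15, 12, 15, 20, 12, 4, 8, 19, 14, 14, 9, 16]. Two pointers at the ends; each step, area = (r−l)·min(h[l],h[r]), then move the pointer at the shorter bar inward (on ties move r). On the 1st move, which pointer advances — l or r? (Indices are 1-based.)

[1,19] min(15,16)*18=270 best=270 * → l++

l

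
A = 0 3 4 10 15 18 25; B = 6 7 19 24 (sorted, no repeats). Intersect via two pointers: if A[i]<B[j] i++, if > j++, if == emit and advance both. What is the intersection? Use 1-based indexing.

[i=1,j=1] 0<6 → i++
[i=2,j=1] 3<6 → i++
[i=3,j=1] 4<6 → i++
[i=4,j=1] 10>6 → j++
[i=4,j=2] 10>7 → j++
[i=4,j=3] 10<19 → i++
[i=5,j=3] 15<19 → i++
[i=6,j=3] 18<19 → i++
[i=7,j=3] 25>19 → j++
[i=7,j=4] 25>24 → j++

intersection = []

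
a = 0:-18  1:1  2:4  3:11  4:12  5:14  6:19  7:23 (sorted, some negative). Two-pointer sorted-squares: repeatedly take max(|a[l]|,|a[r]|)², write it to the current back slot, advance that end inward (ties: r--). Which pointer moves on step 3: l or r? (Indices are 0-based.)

l=0 r=7: |-18|<=|23| out[7]=529, r--
l=0 r=6: |-18|<=|19| out[6]=361, r--
l=0 r=5: |-18|>|14| out[5]=324, l++

l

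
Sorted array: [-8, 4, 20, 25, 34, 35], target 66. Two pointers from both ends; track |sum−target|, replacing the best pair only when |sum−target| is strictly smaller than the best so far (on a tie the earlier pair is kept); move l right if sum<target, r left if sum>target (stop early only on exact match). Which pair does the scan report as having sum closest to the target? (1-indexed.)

pair (34, 35) with sum 69 (|Δ|=3)

[1,6] -8+35=27 d=39 * → l++
[2,6] 4+35=39 d=27 * → l++
[3,6] 20+35=55 d=11 * → l++
[4,6] 25+35=60 d=6 * → l++
[5,6] 34+35=69 d=3 * → r--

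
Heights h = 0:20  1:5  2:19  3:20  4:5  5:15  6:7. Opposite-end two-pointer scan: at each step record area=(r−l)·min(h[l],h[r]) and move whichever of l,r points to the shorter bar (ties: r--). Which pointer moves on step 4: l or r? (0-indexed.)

l=0 r=6: min(20,7)*6=42 best=42 *, r--
l=0 r=5: min(20,15)*5=75 best=75 *, r--
l=0 r=4: min(20,5)*4=20 best=75, r--
l=0 r=3: min(20,20)*3=60 best=75, r--

r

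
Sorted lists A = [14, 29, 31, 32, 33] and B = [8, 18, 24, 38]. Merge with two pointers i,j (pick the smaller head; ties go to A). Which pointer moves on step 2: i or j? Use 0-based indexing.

i=0 j=0: A[i]=14>B[j]=8 take 8, j++
i=0 j=1: A[i]=14<=B[j]=18 take 14, i++

i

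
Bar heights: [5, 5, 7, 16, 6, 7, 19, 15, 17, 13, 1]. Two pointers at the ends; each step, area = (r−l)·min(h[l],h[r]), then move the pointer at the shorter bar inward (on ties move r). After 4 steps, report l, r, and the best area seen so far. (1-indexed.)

[1,11] min(5,1)*10=10 best=10 * → r--
[1,10] min(5,13)*9=45 best=45 * → l++
[2,10] min(5,13)*8=40 best=45 → l++
[3,10] min(7,13)*7=49 best=49 * → l++

l=4, r=10, best area=49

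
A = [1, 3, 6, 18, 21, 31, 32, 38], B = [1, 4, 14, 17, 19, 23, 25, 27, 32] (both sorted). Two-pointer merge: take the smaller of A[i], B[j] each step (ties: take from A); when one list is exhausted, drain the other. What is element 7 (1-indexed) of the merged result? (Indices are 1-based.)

merged[7] = 17

[i=1,j=1] A[i]=1<=B[j]=1 take 1 → i++
[i=2,j=1] A[i]=3>B[j]=1 take 1 → j++
[i=2,j=2] A[i]=3<=B[j]=4 take 3 → i++
[i=3,j=2] A[i]=6>B[j]=4 take 4 → j++
[i=3,j=3] A[i]=6<=B[j]=14 take 6 → i++
[i=4,j=3] A[i]=18>B[j]=14 take 14 → j++
[i=4,j=4] A[i]=18>B[j]=17 take 17 → j++
[i=4,j=5] A[i]=18<=B[j]=19 take 18 → i++
[i=5,j=5] A[i]=21>B[j]=19 take 19 → j++
[i=5,j=6] A[i]=21<=B[j]=23 take 21 → i++
[i=6,j=6] A[i]=31>B[j]=23 take 23 → j++
[i=6,j=7] A[i]=31>B[j]=25 take 25 → j++
[i=6,j=8] A[i]=31>B[j]=27 take 27 → j++
[i=6,j=9] A[i]=31<=B[j]=32 take 31 → i++
[i=7,j=9] A[i]=32<=B[j]=32 take 32 → i++
[i=8,j=9] A[i]=38>B[j]=32 take 32 → j++
[i=8,j=10] B done, take A[i]=38 → i++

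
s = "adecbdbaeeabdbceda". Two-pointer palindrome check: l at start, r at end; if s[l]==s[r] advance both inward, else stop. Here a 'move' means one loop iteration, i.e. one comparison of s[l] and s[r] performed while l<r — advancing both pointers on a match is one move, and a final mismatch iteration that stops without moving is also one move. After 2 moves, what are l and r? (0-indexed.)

l=0 r=17: 'a'=='a', l++,r--
l=1 r=16: 'd'=='d', l++,r--

l=2, r=15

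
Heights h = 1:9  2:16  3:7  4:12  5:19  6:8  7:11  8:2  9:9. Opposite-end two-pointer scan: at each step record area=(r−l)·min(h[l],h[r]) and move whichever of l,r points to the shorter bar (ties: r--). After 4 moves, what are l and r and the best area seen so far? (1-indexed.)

l=1 r=9: min(9,9)*8=72 best=72 *, r--
l=1 r=8: min(9,2)*7=14 best=72, r--
l=1 r=7: min(9,11)*6=54 best=72, l++
l=2 r=7: min(16,11)*5=55 best=72, r--

l=2, r=6, best area=72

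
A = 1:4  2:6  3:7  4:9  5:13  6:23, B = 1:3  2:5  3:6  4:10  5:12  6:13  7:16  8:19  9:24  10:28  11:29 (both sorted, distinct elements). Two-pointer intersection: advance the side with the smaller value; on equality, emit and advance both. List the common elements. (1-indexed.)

[i=1,j=1] 4>3 → j++
[i=1,j=2] 4<5 → i++
[i=2,j=2] 6>5 → j++
[i=2,j=3] 6==6 emit → i++,j++
[i=3,j=4] 7<10 → i++
[i=4,j=4] 9<10 → i++
[i=5,j=4] 13>10 → j++
[i=5,j=5] 13>12 → j++
[i=5,j=6] 13==13 emit → i++,j++
[i=6,j=7] 23>16 → j++
[i=6,j=8] 23>19 → j++
[i=6,j=9] 23<24 → i++

intersection = [6, 13]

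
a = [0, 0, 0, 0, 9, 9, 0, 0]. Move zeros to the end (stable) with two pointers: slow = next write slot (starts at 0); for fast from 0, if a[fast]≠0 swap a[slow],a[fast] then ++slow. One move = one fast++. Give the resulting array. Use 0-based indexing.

[9, 9, 0, 0, 0, 0, 0, 0]

slow=0 fast=0: a[fast]=0, fast++
slow=0 fast=1: a[fast]=0, fast++
slow=0 fast=2: a[fast]=0, fast++
slow=0 fast=3: a[fast]=0, fast++
slow=0 fast=4: a[fast]=9≠0 swap→a[0]=9, slow++,fast++
slow=1 fast=5: a[fast]=9≠0 swap→a[1]=9, slow++,fast++
slow=2 fast=6: a[fast]=0, fast++
slow=2 fast=7: a[fast]=0, fast++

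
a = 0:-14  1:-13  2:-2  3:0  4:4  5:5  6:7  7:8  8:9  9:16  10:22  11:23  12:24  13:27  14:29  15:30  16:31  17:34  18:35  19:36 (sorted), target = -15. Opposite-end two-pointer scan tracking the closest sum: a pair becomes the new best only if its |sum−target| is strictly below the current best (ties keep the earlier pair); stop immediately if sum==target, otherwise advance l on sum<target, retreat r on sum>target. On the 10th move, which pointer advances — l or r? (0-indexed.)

r

l=0 r=19: -14+36=22 d=37 *, r--
l=0 r=18: -14+35=21 d=36 *, r--
l=0 r=17: -14+34=20 d=35 *, r--
l=0 r=16: -14+31=17 d=32 *, r--
l=0 r=15: -14+30=16 d=31 *, r--
l=0 r=14: -14+29=15 d=30 *, r--
l=0 r=13: -14+27=13 d=28 *, r--
l=0 r=12: -14+24=10 d=25 *, r--
l=0 r=11: -14+23=9 d=24 *, r--
l=0 r=10: -14+22=8 d=23 *, r--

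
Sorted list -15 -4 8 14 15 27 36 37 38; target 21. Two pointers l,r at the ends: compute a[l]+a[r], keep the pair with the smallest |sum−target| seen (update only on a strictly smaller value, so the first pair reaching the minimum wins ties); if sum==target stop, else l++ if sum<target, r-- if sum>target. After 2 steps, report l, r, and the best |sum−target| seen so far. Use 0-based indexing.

l=0, r=6, best |Δ|=1

l=0 r=8: -15+38=23 d=2 *, r--
l=0 r=7: -15+37=22 d=1 *, r--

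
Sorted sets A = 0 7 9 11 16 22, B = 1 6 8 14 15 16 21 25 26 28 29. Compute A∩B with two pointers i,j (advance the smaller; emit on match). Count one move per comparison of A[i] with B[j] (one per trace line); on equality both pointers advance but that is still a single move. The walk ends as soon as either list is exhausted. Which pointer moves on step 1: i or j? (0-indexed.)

i

[i=0,j=0] 0<1 → i++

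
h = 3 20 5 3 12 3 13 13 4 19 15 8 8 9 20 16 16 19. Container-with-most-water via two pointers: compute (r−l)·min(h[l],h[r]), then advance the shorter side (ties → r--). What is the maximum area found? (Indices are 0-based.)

max area = 304

[0,17] min(3,19)*17=51 best=51 * → l++
[1,17] min(20,19)*16=304 best=304 * → r--
[1,16] min(20,16)*15=240 best=304 → r--
[1,15] min(20,16)*14=224 best=304 → r--
[1,14] min(20,20)*13=260 best=304 → r--
[1,13] min(20,9)*12=108 best=304 → r--
[1,12] min(20,8)*11=88 best=304 → r--
[1,11] min(20,8)*10=80 best=304 → r--
[1,10] min(20,15)*9=135 best=304 → r--
[1,9] min(20,19)*8=152 best=304 → r--
[1,8] min(20,4)*7=28 best=304 → r--
[1,7] min(20,13)*6=78 best=304 → r--
[1,6] min(20,13)*5=65 best=304 → r--
[1,5] min(20,3)*4=12 best=304 → r--
[1,4] min(20,12)*3=36 best=304 → r--
[1,3] min(20,3)*2=6 best=304 → r--
[1,2] min(20,5)*1=5 best=304 → r--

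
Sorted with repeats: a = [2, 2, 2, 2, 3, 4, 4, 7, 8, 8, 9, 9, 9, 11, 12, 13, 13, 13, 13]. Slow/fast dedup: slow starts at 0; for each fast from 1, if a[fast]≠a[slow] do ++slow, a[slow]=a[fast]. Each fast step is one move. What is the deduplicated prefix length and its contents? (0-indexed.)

(s=0,f=1) a[fast]=2=a[slow] dup → fast++
(s=0,f=2) a[fast]=2=a[slow] dup → fast++
(s=0,f=3) a[fast]=2=a[slow] dup → fast++
(s=0,f=4) a[fast]=3≠a[slow]=2 write a[1]=3 → slow++,fast++
(s=1,f=5) a[fast]=4≠a[slow]=3 write a[2]=4 → slow++,fast++
(s=2,f=6) a[fast]=4=a[slow] dup → fast++
(s=2,f=7) a[fast]=7≠a[slow]=4 write a[3]=7 → slow++,fast++
(s=3,f=8) a[fast]=8≠a[slow]=7 write a[4]=8 → slow++,fast++
(s=4,f=9) a[fast]=8=a[slow] dup → fast++
(s=4,f=10) a[fast]=9≠a[slow]=8 write a[5]=9 → slow++,fast++
(s=5,f=11) a[fast]=9=a[slow] dup → fast++
(s=5,f=12) a[fast]=9=a[slow] dup → fast++
(s=5,f=13) a[fast]=11≠a[slow]=9 write a[6]=11 → slow++,fast++
(s=6,f=14) a[fast]=12≠a[slow]=11 write a[7]=12 → slow++,fast++
(s=7,f=15) a[fast]=13≠a[slow]=12 write a[8]=13 → slow++,fast++
(s=8,f=16) a[fast]=13=a[slow] dup → fast++
(s=8,f=17) a[fast]=13=a[slow] dup → fast++
(s=8,f=18) a[fast]=13=a[slow] dup → fast++

length 9; prefix = [2, 3, 4, 7, 8, 9, 11, 12, 13]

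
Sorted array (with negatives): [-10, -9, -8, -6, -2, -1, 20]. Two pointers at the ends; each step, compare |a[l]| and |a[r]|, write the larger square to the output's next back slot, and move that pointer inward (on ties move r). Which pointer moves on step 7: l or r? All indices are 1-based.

r

l=1 r=7: |-10|<=|20| out[7]=400, r--
l=1 r=6: |-10|>|-1| out[6]=100, l++
l=2 r=6: |-9|>|-1| out[5]=81, l++
l=3 r=6: |-8|>|-1| out[4]=64, l++
l=4 r=6: |-6|>|-1| out[3]=36, l++
l=5 r=6: |-2|>|-1| out[2]=4, l++
l=6 r=6: |-1|<=|-1| out[1]=1, r--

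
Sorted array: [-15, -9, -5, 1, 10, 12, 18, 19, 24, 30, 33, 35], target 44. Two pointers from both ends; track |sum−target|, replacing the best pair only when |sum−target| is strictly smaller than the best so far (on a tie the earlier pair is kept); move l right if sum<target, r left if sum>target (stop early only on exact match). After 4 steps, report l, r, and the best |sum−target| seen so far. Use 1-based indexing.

l=5, r=12, best |Δ|=8

l=1 r=12: -15+35=20 d=24 *, l++
l=2 r=12: -9+35=26 d=18 *, l++
l=3 r=12: -5+35=30 d=14 *, l++
l=4 r=12: 1+35=36 d=8 *, l++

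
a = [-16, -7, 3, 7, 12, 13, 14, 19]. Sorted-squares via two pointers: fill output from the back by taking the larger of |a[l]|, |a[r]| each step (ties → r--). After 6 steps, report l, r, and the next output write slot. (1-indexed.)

l=2, r=3, next write slot=2

l=1 r=8: |-16|<=|19| out[8]=361, r--
l=1 r=7: |-16|>|14| out[7]=256, l++
l=2 r=7: |-7|<=|14| out[6]=196, r--
l=2 r=6: |-7|<=|13| out[5]=169, r--
l=2 r=5: |-7|<=|12| out[4]=144, r--
l=2 r=4: |-7|<=|7| out[3]=49, r--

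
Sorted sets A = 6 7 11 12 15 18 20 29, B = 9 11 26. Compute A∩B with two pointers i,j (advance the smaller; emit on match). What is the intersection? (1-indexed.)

intersection = [11]

i=1 j=1: 6<9, i++
i=2 j=1: 7<9, i++
i=3 j=1: 11>9, j++
i=3 j=2: 11==11 emit, i++,j++
i=4 j=3: 12<26, i++
i=5 j=3: 15<26, i++
i=6 j=3: 18<26, i++
i=7 j=3: 20<26, i++
i=8 j=3: 29>26, j++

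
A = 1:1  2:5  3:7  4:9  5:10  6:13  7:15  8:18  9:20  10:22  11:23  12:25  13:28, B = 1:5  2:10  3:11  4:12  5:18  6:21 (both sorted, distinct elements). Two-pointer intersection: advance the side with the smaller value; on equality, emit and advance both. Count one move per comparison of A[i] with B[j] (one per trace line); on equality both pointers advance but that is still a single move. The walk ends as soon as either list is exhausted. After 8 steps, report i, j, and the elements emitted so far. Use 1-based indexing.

[i=1,j=1] 1<5 → i++
[i=2,j=1] 5==5 emit → i++,j++
[i=3,j=2] 7<10 → i++
[i=4,j=2] 9<10 → i++
[i=5,j=2] 10==10 emit → i++,j++
[i=6,j=3] 13>11 → j++
[i=6,j=4] 13>12 → j++
[i=6,j=5] 13<18 → i++

i=7, j=5, emitted=[5, 10]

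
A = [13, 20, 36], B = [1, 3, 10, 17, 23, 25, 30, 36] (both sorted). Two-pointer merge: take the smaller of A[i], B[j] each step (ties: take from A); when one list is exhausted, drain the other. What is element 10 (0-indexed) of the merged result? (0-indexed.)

merged[10] = 36

i=0 j=0: A[i]=13>B[j]=1 take 1, j++
i=0 j=1: A[i]=13>B[j]=3 take 3, j++
i=0 j=2: A[i]=13>B[j]=10 take 10, j++
i=0 j=3: A[i]=13<=B[j]=17 take 13, i++
i=1 j=3: A[i]=20>B[j]=17 take 17, j++
i=1 j=4: A[i]=20<=B[j]=23 take 20, i++
i=2 j=4: A[i]=36>B[j]=23 take 23, j++
i=2 j=5: A[i]=36>B[j]=25 take 25, j++
i=2 j=6: A[i]=36>B[j]=30 take 30, j++
i=2 j=7: A[i]=36<=B[j]=36 take 36, i++
i=3 j=7: A done, take B[j]=36, j++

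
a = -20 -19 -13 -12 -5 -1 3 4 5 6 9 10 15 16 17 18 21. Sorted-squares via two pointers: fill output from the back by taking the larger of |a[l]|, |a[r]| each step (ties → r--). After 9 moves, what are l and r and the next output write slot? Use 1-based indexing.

l=5, r=12, next write slot=8

[1,17] |-20|<=|21| out[17]=441 → r--
[1,16] |-20|>|18| out[16]=400 → l++
[2,16] |-19|>|18| out[15]=361 → l++
[3,16] |-13|<=|18| out[14]=324 → r--
[3,15] |-13|<=|17| out[13]=289 → r--
[3,14] |-13|<=|16| out[12]=256 → r--
[3,13] |-13|<=|15| out[11]=225 → r--
[3,12] |-13|>|10| out[10]=169 → l++
[4,12] |-12|>|10| out[9]=144 → l++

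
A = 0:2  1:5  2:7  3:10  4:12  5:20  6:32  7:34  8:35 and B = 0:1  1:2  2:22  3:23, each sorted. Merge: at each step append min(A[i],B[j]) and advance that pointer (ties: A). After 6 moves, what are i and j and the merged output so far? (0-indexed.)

i=0 j=0: A[i]=2>B[j]=1 take 1, j++
i=0 j=1: A[i]=2<=B[j]=2 take 2, i++
i=1 j=1: A[i]=5>B[j]=2 take 2, j++
i=1 j=2: A[i]=5<=B[j]=22 take 5, i++
i=2 j=2: A[i]=7<=B[j]=22 take 7, i++
i=3 j=2: A[i]=10<=B[j]=22 take 10, i++

i=4, j=2, merged so far=[1, 2, 2, 5, 7, 10]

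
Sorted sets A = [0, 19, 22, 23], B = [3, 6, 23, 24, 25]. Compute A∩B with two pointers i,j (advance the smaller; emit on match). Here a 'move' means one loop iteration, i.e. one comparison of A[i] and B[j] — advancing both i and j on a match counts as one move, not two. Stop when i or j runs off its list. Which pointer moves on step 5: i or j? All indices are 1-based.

i

i=1 j=1: 0<3, i++
i=2 j=1: 19>3, j++
i=2 j=2: 19>6, j++
i=2 j=3: 19<23, i++
i=3 j=3: 22<23, i++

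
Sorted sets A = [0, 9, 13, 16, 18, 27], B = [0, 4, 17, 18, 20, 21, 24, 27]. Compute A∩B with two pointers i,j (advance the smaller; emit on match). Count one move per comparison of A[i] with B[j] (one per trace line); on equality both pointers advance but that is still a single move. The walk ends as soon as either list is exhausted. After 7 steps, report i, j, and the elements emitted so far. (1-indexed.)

i=6, j=5, emitted=[0, 18]

[i=1,j=1] 0==0 emit → i++,j++
[i=2,j=2] 9>4 → j++
[i=2,j=3] 9<17 → i++
[i=3,j=3] 13<17 → i++
[i=4,j=3] 16<17 → i++
[i=5,j=3] 18>17 → j++
[i=5,j=4] 18==18 emit → i++,j++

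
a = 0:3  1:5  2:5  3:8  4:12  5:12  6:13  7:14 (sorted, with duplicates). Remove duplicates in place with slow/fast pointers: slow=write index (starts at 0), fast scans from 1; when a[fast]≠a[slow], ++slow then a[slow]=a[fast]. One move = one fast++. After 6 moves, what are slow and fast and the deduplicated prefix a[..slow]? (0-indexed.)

(s=0,f=1) a[fast]=5≠a[slow]=3 write a[1]=5 → slow++,fast++
(s=1,f=2) a[fast]=5=a[slow] dup → fast++
(s=1,f=3) a[fast]=8≠a[slow]=5 write a[2]=8 → slow++,fast++
(s=2,f=4) a[fast]=12≠a[slow]=8 write a[3]=12 → slow++,fast++
(s=3,f=5) a[fast]=12=a[slow] dup → fast++
(s=3,f=6) a[fast]=13≠a[slow]=12 write a[4]=13 → slow++,fast++

slow=4, fast=7, prefix=[3, 5, 8, 12, 13]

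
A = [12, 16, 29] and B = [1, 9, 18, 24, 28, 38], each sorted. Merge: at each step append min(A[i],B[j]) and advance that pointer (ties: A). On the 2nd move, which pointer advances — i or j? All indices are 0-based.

i=0 j=0: A[i]=12>B[j]=1 take 1, j++
i=0 j=1: A[i]=12>B[j]=9 take 9, j++

j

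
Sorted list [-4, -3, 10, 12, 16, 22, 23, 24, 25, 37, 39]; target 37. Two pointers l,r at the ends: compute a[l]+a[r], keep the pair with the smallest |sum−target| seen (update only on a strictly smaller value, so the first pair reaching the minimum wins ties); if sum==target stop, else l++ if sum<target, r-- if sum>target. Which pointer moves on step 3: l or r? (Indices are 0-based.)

l=0 r=10: -4+39=35 d=2 *, l++
l=1 r=10: -3+39=36 d=1 *, l++
l=2 r=10: 10+39=49 d=12, r--

r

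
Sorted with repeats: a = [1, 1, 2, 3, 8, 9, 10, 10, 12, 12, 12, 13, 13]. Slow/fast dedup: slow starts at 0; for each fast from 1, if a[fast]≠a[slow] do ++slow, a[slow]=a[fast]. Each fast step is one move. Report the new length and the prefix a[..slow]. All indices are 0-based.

slow=0 fast=1: a[fast]=1=a[slow] dup, fast++
slow=0 fast=2: a[fast]=2≠a[slow]=1 write a[1]=2, slow++,fast++
slow=1 fast=3: a[fast]=3≠a[slow]=2 write a[2]=3, slow++,fast++
slow=2 fast=4: a[fast]=8≠a[slow]=3 write a[3]=8, slow++,fast++
slow=3 fast=5: a[fast]=9≠a[slow]=8 write a[4]=9, slow++,fast++
slow=4 fast=6: a[fast]=10≠a[slow]=9 write a[5]=10, slow++,fast++
slow=5 fast=7: a[fast]=10=a[slow] dup, fast++
slow=5 fast=8: a[fast]=12≠a[slow]=10 write a[6]=12, slow++,fast++
slow=6 fast=9: a[fast]=12=a[slow] dup, fast++
slow=6 fast=10: a[fast]=12=a[slow] dup, fast++
slow=6 fast=11: a[fast]=13≠a[slow]=12 write a[7]=13, slow++,fast++
slow=7 fast=12: a[fast]=13=a[slow] dup, fast++

length 8; prefix = [1, 2, 3, 8, 9, 10, 12, 13]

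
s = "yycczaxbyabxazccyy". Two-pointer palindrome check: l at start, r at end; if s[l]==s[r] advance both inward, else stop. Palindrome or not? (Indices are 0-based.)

l=0 r=17: 'y'=='y', l++,r--
l=1 r=16: 'y'=='y', l++,r--
l=2 r=15: 'c'=='c', l++,r--
l=3 r=14: 'c'=='c', l++,r--
l=4 r=13: 'z'=='z', l++,r--
l=5 r=12: 'a'=='a', l++,r--
l=6 r=11: 'x'=='x', l++,r--
l=7 r=10: 'b'=='b', l++,r--
l=8 r=9: 'y'!='a', stop

not a palindrome (mismatch at 8,9)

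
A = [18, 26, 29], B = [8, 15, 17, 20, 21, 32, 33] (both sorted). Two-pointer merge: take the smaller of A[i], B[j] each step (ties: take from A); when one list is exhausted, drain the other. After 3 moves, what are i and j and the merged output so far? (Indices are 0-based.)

i=0 j=0: A[i]=18>B[j]=8 take 8, j++
i=0 j=1: A[i]=18>B[j]=15 take 15, j++
i=0 j=2: A[i]=18>B[j]=17 take 17, j++

i=0, j=3, merged so far=[8, 15, 17]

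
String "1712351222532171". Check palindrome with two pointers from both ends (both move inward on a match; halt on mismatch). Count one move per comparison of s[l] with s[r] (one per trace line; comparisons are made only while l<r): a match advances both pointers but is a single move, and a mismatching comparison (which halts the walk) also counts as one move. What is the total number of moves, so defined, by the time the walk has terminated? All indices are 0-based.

l=0 r=15: '1'=='1', l++,r--
l=1 r=14: '7'=='7', l++,r--
l=2 r=13: '1'=='1', l++,r--
l=3 r=12: '2'=='2', l++,r--
l=4 r=11: '3'=='3', l++,r--
l=5 r=10: '5'=='5', l++,r--
l=6 r=9: '1'!='2', stop

7 moves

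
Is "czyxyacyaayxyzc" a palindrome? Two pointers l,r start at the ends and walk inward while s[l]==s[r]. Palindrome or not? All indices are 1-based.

l=1 r=15: 'c'=='c', l++,r--
l=2 r=14: 'z'=='z', l++,r--
l=3 r=13: 'y'=='y', l++,r--
l=4 r=12: 'x'=='x', l++,r--
l=5 r=11: 'y'=='y', l++,r--
l=6 r=10: 'a'=='a', l++,r--
l=7 r=9: 'c'!='a', stop

not a palindrome (mismatch at 7,9)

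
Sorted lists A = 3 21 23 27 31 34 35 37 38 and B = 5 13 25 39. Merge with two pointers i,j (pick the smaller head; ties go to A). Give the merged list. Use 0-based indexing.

[i=0,j=0] A[i]=3<=B[j]=5 take 3 → i++
[i=1,j=0] A[i]=21>B[j]=5 take 5 → j++
[i=1,j=1] A[i]=21>B[j]=13 take 13 → j++
[i=1,j=2] A[i]=21<=B[j]=25 take 21 → i++
[i=2,j=2] A[i]=23<=B[j]=25 take 23 → i++
[i=3,j=2] A[i]=27>B[j]=25 take 25 → j++
[i=3,j=3] A[i]=27<=B[j]=39 take 27 → i++
[i=4,j=3] A[i]=31<=B[j]=39 take 31 → i++
[i=5,j=3] A[i]=34<=B[j]=39 take 34 → i++
[i=6,j=3] A[i]=35<=B[j]=39 take 35 → i++
[i=7,j=3] A[i]=37<=B[j]=39 take 37 → i++
[i=8,j=3] A[i]=38<=B[j]=39 take 38 → i++
[i=9,j=3] A done, take B[j]=39 → j++

[3, 5, 13, 21, 23, 25, 27, 31, 34, 35, 37, 38, 39]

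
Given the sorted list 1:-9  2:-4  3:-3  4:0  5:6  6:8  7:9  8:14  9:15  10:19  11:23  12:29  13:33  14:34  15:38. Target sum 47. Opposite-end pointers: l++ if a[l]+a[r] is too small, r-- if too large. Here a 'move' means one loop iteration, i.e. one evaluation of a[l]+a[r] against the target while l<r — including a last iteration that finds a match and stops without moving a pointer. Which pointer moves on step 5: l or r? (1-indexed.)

l=1 r=15: -9+38=29 <47, l++
l=2 r=15: -4+38=34 <47, l++
l=3 r=15: -3+38=35 <47, l++
l=4 r=15: 0+38=38 <47, l++
l=5 r=15: 6+38=44 <47, l++

l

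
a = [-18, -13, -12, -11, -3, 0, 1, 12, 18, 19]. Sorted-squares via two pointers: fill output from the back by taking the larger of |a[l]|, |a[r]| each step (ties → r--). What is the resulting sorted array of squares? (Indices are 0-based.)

[0,9] |-18|<=|19| out[9]=361 → r--
[0,8] |-18|<=|18| out[8]=324 → r--
[0,7] |-18|>|12| out[7]=324 → l++
[1,7] |-13|>|12| out[6]=169 → l++
[2,7] |-12|<=|12| out[5]=144 → r--
[2,6] |-12|>|1| out[4]=144 → l++
[3,6] |-11|>|1| out[3]=121 → l++
[4,6] |-3|>|1| out[2]=9 → l++
[5,6] |0|<=|1| out[1]=1 → r--
[5,5] |0|<=|0| out[0]=0 → r--

[0, 1, 9, 121, 144, 144, 169, 324, 324, 361]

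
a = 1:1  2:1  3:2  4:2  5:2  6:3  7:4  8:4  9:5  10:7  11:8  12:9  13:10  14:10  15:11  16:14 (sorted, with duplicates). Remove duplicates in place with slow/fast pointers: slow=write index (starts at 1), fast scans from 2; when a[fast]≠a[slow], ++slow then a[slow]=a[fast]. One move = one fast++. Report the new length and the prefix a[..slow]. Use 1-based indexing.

length 11; prefix = [1, 2, 3, 4, 5, 7, 8, 9, 10, 11, 14]

(s=1,f=2) a[fast]=1=a[slow] dup → fast++
(s=1,f=3) a[fast]=2≠a[slow]=1 write a[2]=2 → slow++,fast++
(s=2,f=4) a[fast]=2=a[slow] dup → fast++
(s=2,f=5) a[fast]=2=a[slow] dup → fast++
(s=2,f=6) a[fast]=3≠a[slow]=2 write a[3]=3 → slow++,fast++
(s=3,f=7) a[fast]=4≠a[slow]=3 write a[4]=4 → slow++,fast++
(s=4,f=8) a[fast]=4=a[slow] dup → fast++
(s=4,f=9) a[fast]=5≠a[slow]=4 write a[5]=5 → slow++,fast++
(s=5,f=10) a[fast]=7≠a[slow]=5 write a[6]=7 → slow++,fast++
(s=6,f=11) a[fast]=8≠a[slow]=7 write a[7]=8 → slow++,fast++
(s=7,f=12) a[fast]=9≠a[slow]=8 write a[8]=9 → slow++,fast++
(s=8,f=13) a[fast]=10≠a[slow]=9 write a[9]=10 → slow++,fast++
(s=9,f=14) a[fast]=10=a[slow] dup → fast++
(s=9,f=15) a[fast]=11≠a[slow]=10 write a[10]=11 → slow++,fast++
(s=10,f=16) a[fast]=14≠a[slow]=11 write a[11]=14 → slow++,fast++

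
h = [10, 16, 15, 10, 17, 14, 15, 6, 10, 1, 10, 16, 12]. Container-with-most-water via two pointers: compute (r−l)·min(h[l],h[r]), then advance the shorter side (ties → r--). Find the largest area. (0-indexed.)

l=0 r=12: min(10,12)*12=120 best=120 *, l++
l=1 r=12: min(16,12)*11=132 best=132 *, r--
l=1 r=11: min(16,16)*10=160 best=160 *, r--
l=1 r=10: min(16,10)*9=90 best=160, r--
l=1 r=9: min(16,1)*8=8 best=160, r--
l=1 r=8: min(16,10)*7=70 best=160, r--
l=1 r=7: min(16,6)*6=36 best=160, r--
l=1 r=6: min(16,15)*5=75 best=160, r--
l=1 r=5: min(16,14)*4=56 best=160, r--
l=1 r=4: min(16,17)*3=48 best=160, l++
l=2 r=4: min(15,17)*2=30 best=160, l++
l=3 r=4: min(10,17)*1=10 best=160, l++

max area = 160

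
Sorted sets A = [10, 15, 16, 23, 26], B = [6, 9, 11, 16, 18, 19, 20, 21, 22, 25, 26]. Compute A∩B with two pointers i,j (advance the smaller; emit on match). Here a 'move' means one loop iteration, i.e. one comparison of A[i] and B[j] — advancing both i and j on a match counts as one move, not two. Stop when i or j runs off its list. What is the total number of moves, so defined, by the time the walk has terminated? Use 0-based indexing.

14 moves

[i=0,j=0] 10>6 → j++
[i=0,j=1] 10>9 → j++
[i=0,j=2] 10<11 → i++
[i=1,j=2] 15>11 → j++
[i=1,j=3] 15<16 → i++
[i=2,j=3] 16==16 emit → i++,j++
[i=3,j=4] 23>18 → j++
[i=3,j=5] 23>19 → j++
[i=3,j=6] 23>20 → j++
[i=3,j=7] 23>21 → j++
[i=3,j=8] 23>22 → j++
[i=3,j=9] 23<25 → i++
[i=4,j=9] 26>25 → j++
[i=4,j=10] 26==26 emit → i++,j++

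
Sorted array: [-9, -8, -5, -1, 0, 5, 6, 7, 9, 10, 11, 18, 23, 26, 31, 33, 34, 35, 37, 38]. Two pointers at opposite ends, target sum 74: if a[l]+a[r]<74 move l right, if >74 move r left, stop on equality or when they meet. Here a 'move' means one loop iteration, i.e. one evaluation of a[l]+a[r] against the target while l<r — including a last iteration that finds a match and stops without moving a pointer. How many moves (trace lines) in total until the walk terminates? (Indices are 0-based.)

l=0 r=19: -9+38=29 <74, l++
l=1 r=19: -8+38=30 <74, l++
l=2 r=19: -5+38=33 <74, l++
l=3 r=19: -1+38=37 <74, l++
l=4 r=19: 0+38=38 <74, l++
l=5 r=19: 5+38=43 <74, l++
l=6 r=19: 6+38=44 <74, l++
l=7 r=19: 7+38=45 <74, l++
l=8 r=19: 9+38=47 <74, l++
l=9 r=19: 10+38=48 <74, l++
l=10 r=19: 11+38=49 <74, l++
l=11 r=19: 18+38=56 <74, l++
l=12 r=19: 23+38=61 <74, l++
l=13 r=19: 26+38=64 <74, l++
l=14 r=19: 31+38=69 <74, l++
l=15 r=19: 33+38=71 <74, l++
l=16 r=19: 34+38=72 <74, l++
l=17 r=19: 35+38=73 <74, l++
l=18 r=19: 37+38=75 >74, r--

19 moves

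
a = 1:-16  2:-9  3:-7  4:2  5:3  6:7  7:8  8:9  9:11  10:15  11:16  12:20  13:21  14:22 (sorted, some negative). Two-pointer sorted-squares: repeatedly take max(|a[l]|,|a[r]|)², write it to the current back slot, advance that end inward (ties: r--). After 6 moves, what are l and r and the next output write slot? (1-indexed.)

l=2, r=9, next write slot=8

l=1 r=14: |-16|<=|22| out[14]=484, r--
l=1 r=13: |-16|<=|21| out[13]=441, r--
l=1 r=12: |-16|<=|20| out[12]=400, r--
l=1 r=11: |-16|<=|16| out[11]=256, r--
l=1 r=10: |-16|>|15| out[10]=256, l++
l=2 r=10: |-9|<=|15| out[9]=225, r--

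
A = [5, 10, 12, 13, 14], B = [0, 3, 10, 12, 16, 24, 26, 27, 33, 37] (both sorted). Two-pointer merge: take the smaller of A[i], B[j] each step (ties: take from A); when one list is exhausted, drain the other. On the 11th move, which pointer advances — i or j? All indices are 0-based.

[i=0,j=0] A[i]=5>B[j]=0 take 0 → j++
[i=0,j=1] A[i]=5>B[j]=3 take 3 → j++
[i=0,j=2] A[i]=5<=B[j]=10 take 5 → i++
[i=1,j=2] A[i]=10<=B[j]=10 take 10 → i++
[i=2,j=2] A[i]=12>B[j]=10 take 10 → j++
[i=2,j=3] A[i]=12<=B[j]=12 take 12 → i++
[i=3,j=3] A[i]=13>B[j]=12 take 12 → j++
[i=3,j=4] A[i]=13<=B[j]=16 take 13 → i++
[i=4,j=4] A[i]=14<=B[j]=16 take 14 → i++
[i=5,j=4] A done, take B[j]=16 → j++
[i=5,j=5] A done, take B[j]=24 → j++

j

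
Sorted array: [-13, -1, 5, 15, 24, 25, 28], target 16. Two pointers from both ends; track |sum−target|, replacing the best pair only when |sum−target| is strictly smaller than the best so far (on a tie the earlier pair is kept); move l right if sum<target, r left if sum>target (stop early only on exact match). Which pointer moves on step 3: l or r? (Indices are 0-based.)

r

l=0 r=6: -13+28=15 d=1 *, l++
l=1 r=6: -1+28=27 d=11, r--
l=1 r=5: -1+25=24 d=8, r--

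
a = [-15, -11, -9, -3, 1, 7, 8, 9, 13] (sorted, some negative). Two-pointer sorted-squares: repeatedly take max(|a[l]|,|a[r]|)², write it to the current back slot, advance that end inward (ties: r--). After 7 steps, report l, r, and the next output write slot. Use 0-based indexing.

[0,8] |-15|>|13| out[8]=225 → l++
[1,8] |-11|<=|13| out[7]=169 → r--
[1,7] |-11|>|9| out[6]=121 → l++
[2,7] |-9|<=|9| out[5]=81 → r--
[2,6] |-9|>|8| out[4]=81 → l++
[3,6] |-3|<=|8| out[3]=64 → r--
[3,5] |-3|<=|7| out[2]=49 → r--

l=3, r=4, next write slot=1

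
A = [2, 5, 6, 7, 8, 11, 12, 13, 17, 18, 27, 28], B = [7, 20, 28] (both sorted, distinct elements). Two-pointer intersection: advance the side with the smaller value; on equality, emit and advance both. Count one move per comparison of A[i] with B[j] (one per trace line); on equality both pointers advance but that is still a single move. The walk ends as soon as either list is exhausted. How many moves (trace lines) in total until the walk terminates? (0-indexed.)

13 moves

i=0 j=0: 2<7, i++
i=1 j=0: 5<7, i++
i=2 j=0: 6<7, i++
i=3 j=0: 7==7 emit, i++,j++
i=4 j=1: 8<20, i++
i=5 j=1: 11<20, i++
i=6 j=1: 12<20, i++
i=7 j=1: 13<20, i++
i=8 j=1: 17<20, i++
i=9 j=1: 18<20, i++
i=10 j=1: 27>20, j++
i=10 j=2: 27<28, i++
i=11 j=2: 28==28 emit, i++,j++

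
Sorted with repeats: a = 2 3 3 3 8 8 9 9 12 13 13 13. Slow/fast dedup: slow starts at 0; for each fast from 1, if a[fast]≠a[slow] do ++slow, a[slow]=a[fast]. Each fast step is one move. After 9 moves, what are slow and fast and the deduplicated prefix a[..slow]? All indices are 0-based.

slow=5, fast=10, prefix=[2, 3, 8, 9, 12, 13]

slow=0 fast=1: a[fast]=3≠a[slow]=2 write a[1]=3, slow++,fast++
slow=1 fast=2: a[fast]=3=a[slow] dup, fast++
slow=1 fast=3: a[fast]=3=a[slow] dup, fast++
slow=1 fast=4: a[fast]=8≠a[slow]=3 write a[2]=8, slow++,fast++
slow=2 fast=5: a[fast]=8=a[slow] dup, fast++
slow=2 fast=6: a[fast]=9≠a[slow]=8 write a[3]=9, slow++,fast++
slow=3 fast=7: a[fast]=9=a[slow] dup, fast++
slow=3 fast=8: a[fast]=12≠a[slow]=9 write a[4]=12, slow++,fast++
slow=4 fast=9: a[fast]=13≠a[slow]=12 write a[5]=13, slow++,fast++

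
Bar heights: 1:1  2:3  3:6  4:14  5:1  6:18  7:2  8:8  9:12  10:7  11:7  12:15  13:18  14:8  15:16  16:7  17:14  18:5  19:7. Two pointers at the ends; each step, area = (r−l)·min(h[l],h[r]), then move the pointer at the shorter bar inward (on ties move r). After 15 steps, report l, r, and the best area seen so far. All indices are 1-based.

[1,19] min(1,7)*18=18 best=18 * → l++
[2,19] min(3,7)*17=51 best=51 * → l++
[3,19] min(6,7)*16=96 best=96 * → l++
[4,19] min(14,7)*15=105 best=105 * → r--
[4,18] min(14,5)*14=70 best=105 → r--
[4,17] min(14,14)*13=182 best=182 * → r--
[4,16] min(14,7)*12=84 best=182 → r--
[4,15] min(14,16)*11=154 best=182 → l++
[5,15] min(1,16)*10=10 best=182 → l++
[6,15] min(18,16)*9=144 best=182 → r--
[6,14] min(18,8)*8=64 best=182 → r--
[6,13] min(18,18)*7=126 best=182 → r--
[6,12] min(18,15)*6=90 best=182 → r--
[6,11] min(18,7)*5=35 best=182 → r--
[6,10] min(18,7)*4=28 best=182 → r--

l=6, r=9, best area=182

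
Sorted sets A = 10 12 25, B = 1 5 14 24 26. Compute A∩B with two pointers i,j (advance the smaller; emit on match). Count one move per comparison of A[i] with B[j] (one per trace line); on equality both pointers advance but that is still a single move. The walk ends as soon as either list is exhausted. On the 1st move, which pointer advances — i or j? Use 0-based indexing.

[i=0,j=0] 10>1 → j++

j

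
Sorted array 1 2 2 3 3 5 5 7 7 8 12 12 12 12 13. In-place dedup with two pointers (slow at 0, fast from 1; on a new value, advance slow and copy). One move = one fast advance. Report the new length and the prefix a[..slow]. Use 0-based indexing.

(s=0,f=1) a[fast]=2≠a[slow]=1 write a[1]=2 → slow++,fast++
(s=1,f=2) a[fast]=2=a[slow] dup → fast++
(s=1,f=3) a[fast]=3≠a[slow]=2 write a[2]=3 → slow++,fast++
(s=2,f=4) a[fast]=3=a[slow] dup → fast++
(s=2,f=5) a[fast]=5≠a[slow]=3 write a[3]=5 → slow++,fast++
(s=3,f=6) a[fast]=5=a[slow] dup → fast++
(s=3,f=7) a[fast]=7≠a[slow]=5 write a[4]=7 → slow++,fast++
(s=4,f=8) a[fast]=7=a[slow] dup → fast++
(s=4,f=9) a[fast]=8≠a[slow]=7 write a[5]=8 → slow++,fast++
(s=5,f=10) a[fast]=12≠a[slow]=8 write a[6]=12 → slow++,fast++
(s=6,f=11) a[fast]=12=a[slow] dup → fast++
(s=6,f=12) a[fast]=12=a[slow] dup → fast++
(s=6,f=13) a[fast]=12=a[slow] dup → fast++
(s=6,f=14) a[fast]=13≠a[slow]=12 write a[7]=13 → slow++,fast++

length 8; prefix = [1, 2, 3, 5, 7, 8, 12, 13]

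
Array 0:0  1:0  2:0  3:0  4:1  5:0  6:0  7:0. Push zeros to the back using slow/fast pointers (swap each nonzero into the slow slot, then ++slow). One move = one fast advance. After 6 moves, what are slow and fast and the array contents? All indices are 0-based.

slow=0 fast=0: a[fast]=0, fast++
slow=0 fast=1: a[fast]=0, fast++
slow=0 fast=2: a[fast]=0, fast++
slow=0 fast=3: a[fast]=0, fast++
slow=0 fast=4: a[fast]=1≠0 swap→a[0]=1, slow++,fast++
slow=1 fast=5: a[fast]=0, fast++

slow=1, fast=6, a=[1, 0, 0, 0, 0, 0, 0, 0]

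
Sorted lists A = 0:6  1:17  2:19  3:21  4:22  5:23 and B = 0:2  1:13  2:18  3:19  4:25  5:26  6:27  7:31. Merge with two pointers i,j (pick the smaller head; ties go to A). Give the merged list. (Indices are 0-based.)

i=0 j=0: A[i]=6>B[j]=2 take 2, j++
i=0 j=1: A[i]=6<=B[j]=13 take 6, i++
i=1 j=1: A[i]=17>B[j]=13 take 13, j++
i=1 j=2: A[i]=17<=B[j]=18 take 17, i++
i=2 j=2: A[i]=19>B[j]=18 take 18, j++
i=2 j=3: A[i]=19<=B[j]=19 take 19, i++
i=3 j=3: A[i]=21>B[j]=19 take 19, j++
i=3 j=4: A[i]=21<=B[j]=25 take 21, i++
i=4 j=4: A[i]=22<=B[j]=25 take 22, i++
i=5 j=4: A[i]=23<=B[j]=25 take 23, i++
i=6 j=4: A done, take B[j]=25, j++
i=6 j=5: A done, take B[j]=26, j++
i=6 j=6: A done, take B[j]=27, j++
i=6 j=7: A done, take B[j]=31, j++

[2, 6, 13, 17, 18, 19, 19, 21, 22, 23, 25, 26, 27, 31]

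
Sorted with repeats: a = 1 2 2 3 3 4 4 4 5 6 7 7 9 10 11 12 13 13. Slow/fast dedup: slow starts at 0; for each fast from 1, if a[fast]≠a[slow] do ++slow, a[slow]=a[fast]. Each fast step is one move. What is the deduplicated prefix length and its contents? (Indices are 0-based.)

(s=0,f=1) a[fast]=2≠a[slow]=1 write a[1]=2 → slow++,fast++
(s=1,f=2) a[fast]=2=a[slow] dup → fast++
(s=1,f=3) a[fast]=3≠a[slow]=2 write a[2]=3 → slow++,fast++
(s=2,f=4) a[fast]=3=a[slow] dup → fast++
(s=2,f=5) a[fast]=4≠a[slow]=3 write a[3]=4 → slow++,fast++
(s=3,f=6) a[fast]=4=a[slow] dup → fast++
(s=3,f=7) a[fast]=4=a[slow] dup → fast++
(s=3,f=8) a[fast]=5≠a[slow]=4 write a[4]=5 → slow++,fast++
(s=4,f=9) a[fast]=6≠a[slow]=5 write a[5]=6 → slow++,fast++
(s=5,f=10) a[fast]=7≠a[slow]=6 write a[6]=7 → slow++,fast++
(s=6,f=11) a[fast]=7=a[slow] dup → fast++
(s=6,f=12) a[fast]=9≠a[slow]=7 write a[7]=9 → slow++,fast++
(s=7,f=13) a[fast]=10≠a[slow]=9 write a[8]=10 → slow++,fast++
(s=8,f=14) a[fast]=11≠a[slow]=10 write a[9]=11 → slow++,fast++
(s=9,f=15) a[fast]=12≠a[slow]=11 write a[10]=12 → slow++,fast++
(s=10,f=16) a[fast]=13≠a[slow]=12 write a[11]=13 → slow++,fast++
(s=11,f=17) a[fast]=13=a[slow] dup → fast++

length 12; prefix = [1, 2, 3, 4, 5, 6, 7, 9, 10, 11, 12, 13]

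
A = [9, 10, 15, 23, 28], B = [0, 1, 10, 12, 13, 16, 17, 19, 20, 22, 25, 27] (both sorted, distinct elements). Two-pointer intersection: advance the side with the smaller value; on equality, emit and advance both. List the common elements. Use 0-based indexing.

[i=0,j=0] 9>0 → j++
[i=0,j=1] 9>1 → j++
[i=0,j=2] 9<10 → i++
[i=1,j=2] 10==10 emit → i++,j++
[i=2,j=3] 15>12 → j++
[i=2,j=4] 15>13 → j++
[i=2,j=5] 15<16 → i++
[i=3,j=5] 23>16 → j++
[i=3,j=6] 23>17 → j++
[i=3,j=7] 23>19 → j++
[i=3,j=8] 23>20 → j++
[i=3,j=9] 23>22 → j++
[i=3,j=10] 23<25 → i++
[i=4,j=10] 28>25 → j++
[i=4,j=11] 28>27 → j++

intersection = [10]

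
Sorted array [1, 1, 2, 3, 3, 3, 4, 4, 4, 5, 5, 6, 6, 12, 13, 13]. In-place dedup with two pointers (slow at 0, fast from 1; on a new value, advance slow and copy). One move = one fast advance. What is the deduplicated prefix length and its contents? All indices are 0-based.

(s=0,f=1) a[fast]=1=a[slow] dup → fast++
(s=0,f=2) a[fast]=2≠a[slow]=1 write a[1]=2 → slow++,fast++
(s=1,f=3) a[fast]=3≠a[slow]=2 write a[2]=3 → slow++,fast++
(s=2,f=4) a[fast]=3=a[slow] dup → fast++
(s=2,f=5) a[fast]=3=a[slow] dup → fast++
(s=2,f=6) a[fast]=4≠a[slow]=3 write a[3]=4 → slow++,fast++
(s=3,f=7) a[fast]=4=a[slow] dup → fast++
(s=3,f=8) a[fast]=4=a[slow] dup → fast++
(s=3,f=9) a[fast]=5≠a[slow]=4 write a[4]=5 → slow++,fast++
(s=4,f=10) a[fast]=5=a[slow] dup → fast++
(s=4,f=11) a[fast]=6≠a[slow]=5 write a[5]=6 → slow++,fast++
(s=5,f=12) a[fast]=6=a[slow] dup → fast++
(s=5,f=13) a[fast]=12≠a[slow]=6 write a[6]=12 → slow++,fast++
(s=6,f=14) a[fast]=13≠a[slow]=12 write a[7]=13 → slow++,fast++
(s=7,f=15) a[fast]=13=a[slow] dup → fast++

length 8; prefix = [1, 2, 3, 4, 5, 6, 12, 13]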